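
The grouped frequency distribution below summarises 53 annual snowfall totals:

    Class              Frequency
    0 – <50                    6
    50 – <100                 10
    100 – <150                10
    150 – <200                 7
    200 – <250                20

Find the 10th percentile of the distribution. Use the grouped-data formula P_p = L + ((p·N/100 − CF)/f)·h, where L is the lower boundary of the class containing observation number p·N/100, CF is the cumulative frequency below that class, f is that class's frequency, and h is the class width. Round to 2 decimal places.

N = 53; target position k = 10/100 · 53 = 5.3.
Cumulative frequencies: 6, 16, 26, 33, 53.
Observation 5.3 falls in the class 0 – <50.
L = 0, CF = 0, f = 6, h = 50.
P10 = 0 + ((5.3 − 0)/6)·50 = 0 + 44.1667 = 44.1667.

44.17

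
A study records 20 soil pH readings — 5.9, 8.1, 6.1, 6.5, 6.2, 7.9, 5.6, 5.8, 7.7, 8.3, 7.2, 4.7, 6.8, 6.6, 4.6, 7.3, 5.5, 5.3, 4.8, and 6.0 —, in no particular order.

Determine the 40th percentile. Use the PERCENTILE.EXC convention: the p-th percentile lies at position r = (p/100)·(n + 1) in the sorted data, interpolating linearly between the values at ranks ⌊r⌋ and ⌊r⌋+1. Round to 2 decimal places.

5.94

Sorted: 4.6, 4.7, 4.8, 5.3, 5.5, 5.6, 5.8, 5.9, 6.0, 6.1, 6.2, 6.5, 6.6, 6.8, 7.2, 7.3, 7.7, 7.9, 8.1, 8.3.
n = 20.
r = (40/100)·(20 + 1) = 8.4.
Rank 8 is 5.9 and rank 9 is 6.0.
Interpolate: 5.9 + 0.4·(6.0 − 5.9) = 5.9 + 0.4·0.1 = 5.94.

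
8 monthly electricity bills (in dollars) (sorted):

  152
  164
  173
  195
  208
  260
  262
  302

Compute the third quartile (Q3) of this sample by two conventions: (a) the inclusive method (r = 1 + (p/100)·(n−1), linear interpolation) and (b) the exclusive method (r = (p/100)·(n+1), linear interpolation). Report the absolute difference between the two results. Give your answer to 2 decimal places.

1.00

n = 8.
(a) r = 6.25; between ranks 6 (260) and 7 (262): 260.5.
(b) r = 6.75; between ranks 6 (260) and 7 (262): 261.5.
|260.5 − 261.5| = 1.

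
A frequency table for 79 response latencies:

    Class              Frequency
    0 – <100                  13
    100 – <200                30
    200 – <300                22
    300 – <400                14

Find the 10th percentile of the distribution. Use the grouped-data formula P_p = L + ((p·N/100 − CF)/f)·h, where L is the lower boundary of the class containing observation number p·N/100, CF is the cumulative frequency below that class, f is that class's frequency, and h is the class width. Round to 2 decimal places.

N = 79; target position k = 10/100 · 79 = 7.9.
Cumulative frequencies: 13, 43, 65, 79.
Observation 7.9 falls in the class 0 – <100.
L = 0, CF = 0, f = 13, h = 100.
P10 = 0 + ((7.9 − 0)/13)·100 = 0 + 60.7692 = 60.7692.

60.77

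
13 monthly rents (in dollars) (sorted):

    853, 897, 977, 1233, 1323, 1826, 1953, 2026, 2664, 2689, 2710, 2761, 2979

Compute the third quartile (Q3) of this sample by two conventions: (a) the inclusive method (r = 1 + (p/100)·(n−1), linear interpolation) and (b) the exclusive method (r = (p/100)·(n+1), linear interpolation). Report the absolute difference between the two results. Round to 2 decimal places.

10.50

n = 13.
(a) r = 10 → value at rank 10 = 2689.
(b) r = 10.5; between ranks 10 (2689) and 11 (2710): 2699.5.
|2689 − 2699.5| = 10.5.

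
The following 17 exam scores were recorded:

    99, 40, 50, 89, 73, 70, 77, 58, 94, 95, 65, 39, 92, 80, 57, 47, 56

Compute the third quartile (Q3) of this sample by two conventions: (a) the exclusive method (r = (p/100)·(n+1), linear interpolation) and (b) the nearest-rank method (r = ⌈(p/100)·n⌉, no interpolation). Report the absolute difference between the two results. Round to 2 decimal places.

1.50

Sorted: 39, 40, 47, 50, 56, 57, 58, 65, 70, 73, 77, 80, 89, 92, 94, 95, 99.
n = 17.
(a) r = 13.5; between ranks 13 (89) and 14 (92): 90.5.
(b) the nearest-rank method: rank 13 → 89.
|90.5 − 89| = 1.5.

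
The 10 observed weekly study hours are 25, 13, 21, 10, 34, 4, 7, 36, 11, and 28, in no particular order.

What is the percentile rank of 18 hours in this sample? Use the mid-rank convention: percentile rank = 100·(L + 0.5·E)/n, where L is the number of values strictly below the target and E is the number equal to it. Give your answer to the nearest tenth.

50.0

Sorted: 4, 7, 10, 11, 13, 21, 25, 28, 34, 36.
Count below 18: L = 5; count equal: E = 0; n = 10.
Percentile rank = 100·(5 + 0.5·0)/10 = 100·5/10 = 50.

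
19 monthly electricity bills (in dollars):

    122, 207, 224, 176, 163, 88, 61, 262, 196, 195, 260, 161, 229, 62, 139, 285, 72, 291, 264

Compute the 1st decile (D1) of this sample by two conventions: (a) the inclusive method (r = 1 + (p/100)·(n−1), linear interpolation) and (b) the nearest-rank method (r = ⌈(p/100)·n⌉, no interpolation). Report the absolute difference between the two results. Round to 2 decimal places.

Sorted: 61, 62, 72, 88, 122, 139, 161, 163, 176, 195, 196, 207, 224, 229, 260, 262, 264, 285, 291.
n = 19.
(a) r = 2.8; between ranks 2 (62) and 3 (72): 70.
(b) the nearest-rank method: rank 2 → 62.
|70 − 62| = 8.

8.00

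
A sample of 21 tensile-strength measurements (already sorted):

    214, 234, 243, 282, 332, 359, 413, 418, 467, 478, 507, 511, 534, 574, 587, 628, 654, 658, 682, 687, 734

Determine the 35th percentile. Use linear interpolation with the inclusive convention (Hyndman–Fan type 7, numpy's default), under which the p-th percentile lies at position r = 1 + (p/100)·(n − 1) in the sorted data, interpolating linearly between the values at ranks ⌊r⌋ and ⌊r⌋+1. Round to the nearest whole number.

418

n = 21.
r = 1 + (35/100)·(21 − 1) = 1 + 7 = 8.
r is an integer, so P35 is the value at rank 8: 418.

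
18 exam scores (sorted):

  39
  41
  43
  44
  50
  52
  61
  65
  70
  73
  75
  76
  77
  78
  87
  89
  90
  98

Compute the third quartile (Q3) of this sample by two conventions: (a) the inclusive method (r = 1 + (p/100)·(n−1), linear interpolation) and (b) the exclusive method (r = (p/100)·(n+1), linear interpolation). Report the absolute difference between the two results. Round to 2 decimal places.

n = 18.
(a) r = 13.75; between ranks 13 (77) and 14 (78): 77.75.
(b) r = 14.25; between ranks 14 (78) and 15 (87): 80.25.
|77.75 − 80.25| = 2.5.

2.50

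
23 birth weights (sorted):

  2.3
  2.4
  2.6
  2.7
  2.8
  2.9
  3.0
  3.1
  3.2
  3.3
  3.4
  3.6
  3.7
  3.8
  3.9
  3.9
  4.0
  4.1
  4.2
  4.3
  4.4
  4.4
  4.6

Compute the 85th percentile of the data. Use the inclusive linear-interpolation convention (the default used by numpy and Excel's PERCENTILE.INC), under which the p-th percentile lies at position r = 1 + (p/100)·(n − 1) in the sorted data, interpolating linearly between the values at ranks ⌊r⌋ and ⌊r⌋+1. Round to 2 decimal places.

4.27

n = 23.
r = 1 + (85/100)·(23 − 1) = 1 + 18.7 = 19.7.
Rank 19 is 4.2 and rank 20 is 4.3.
Interpolate: 4.2 + 0.7·(4.3 − 4.2) = 4.2 + 0.7·0.1 = 4.27.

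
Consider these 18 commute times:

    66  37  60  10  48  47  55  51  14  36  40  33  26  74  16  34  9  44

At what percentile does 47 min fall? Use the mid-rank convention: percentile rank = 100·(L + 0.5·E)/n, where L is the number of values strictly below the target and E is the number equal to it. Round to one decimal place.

63.9

Sorted: 9, 10, 14, 16, 26, 33, 34, 36, 37, 40, 44, 47, 48, 51, 55, 60, 66, 74.
Count below 47: L = 11; count equal: E = 1; n = 18.
Percentile rank = 100·(11 + 0.5·1)/18 = 100·11.5/18 = 63.89.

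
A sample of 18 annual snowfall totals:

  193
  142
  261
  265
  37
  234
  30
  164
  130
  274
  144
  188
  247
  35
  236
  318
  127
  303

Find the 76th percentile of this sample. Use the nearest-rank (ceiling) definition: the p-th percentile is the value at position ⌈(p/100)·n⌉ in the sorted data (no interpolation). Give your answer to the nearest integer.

261

Sorted: 30, 35, 37, 127, 130, 142, 144, 164, 188, 193, 234, 236, 247, 261, 265, 274, 303, 318.
n = 18.
Position = ⌈76/100 · 18⌉ = ⌈13.68⌉ = 14.
The value at rank 14 is 261.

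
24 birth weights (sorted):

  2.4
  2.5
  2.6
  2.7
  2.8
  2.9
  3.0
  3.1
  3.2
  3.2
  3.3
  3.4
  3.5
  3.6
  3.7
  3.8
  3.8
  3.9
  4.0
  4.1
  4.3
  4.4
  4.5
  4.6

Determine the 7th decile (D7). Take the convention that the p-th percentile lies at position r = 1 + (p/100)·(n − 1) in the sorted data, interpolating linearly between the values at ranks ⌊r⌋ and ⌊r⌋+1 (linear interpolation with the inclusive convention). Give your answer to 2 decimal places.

3.81

n = 24.
r = 1 + (70/100)·(24 − 1) = 1 + 16.1 = 17.1.
Rank 17 is 3.8 and rank 18 is 3.9.
Interpolate: 3.8 + 0.1·(3.9 − 3.8) = 3.8 + 0.1·0.1 = 3.81.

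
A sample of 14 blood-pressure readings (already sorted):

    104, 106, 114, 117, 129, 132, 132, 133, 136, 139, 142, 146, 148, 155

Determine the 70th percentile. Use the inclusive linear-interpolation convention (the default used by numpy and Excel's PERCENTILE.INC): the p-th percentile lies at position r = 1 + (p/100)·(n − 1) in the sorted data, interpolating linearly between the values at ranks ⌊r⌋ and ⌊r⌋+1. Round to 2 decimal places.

n = 14.
r = 1 + (70/100)·(14 − 1) = 1 + 9.1 = 10.1.
Rank 10 is 139 and rank 11 is 142.
Interpolate: 139 + 0.1·(142 − 139) = 139 + 0.1·3 = 139.3.

139.30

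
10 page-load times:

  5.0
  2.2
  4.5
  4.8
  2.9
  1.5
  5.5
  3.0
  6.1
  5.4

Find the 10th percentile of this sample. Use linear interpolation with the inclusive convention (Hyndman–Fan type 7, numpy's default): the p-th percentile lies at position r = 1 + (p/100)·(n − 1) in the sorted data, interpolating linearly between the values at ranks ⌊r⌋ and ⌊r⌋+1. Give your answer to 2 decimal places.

Sorted: 1.5, 2.2, 2.9, 3.0, 4.5, 4.8, 5.0, 5.4, 5.5, 6.1.
n = 10.
r = 1 + (10/100)·(10 − 1) = 1 + 0.9 = 1.9.
Rank 1 is 1.5 and rank 2 is 2.2.
Interpolate: 1.5 + 0.9·(2.2 − 1.5) = 1.5 + 0.9·0.7 = 2.13.

2.13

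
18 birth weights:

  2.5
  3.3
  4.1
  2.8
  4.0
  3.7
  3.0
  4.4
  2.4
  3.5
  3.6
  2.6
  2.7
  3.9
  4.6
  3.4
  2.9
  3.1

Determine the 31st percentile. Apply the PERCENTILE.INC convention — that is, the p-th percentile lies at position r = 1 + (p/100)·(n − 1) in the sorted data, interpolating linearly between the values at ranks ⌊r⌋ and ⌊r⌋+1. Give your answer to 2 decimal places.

Sorted: 2.4, 2.5, 2.6, 2.7, 2.8, 2.9, 3.0, 3.1, 3.3, 3.4, 3.5, 3.6, 3.7, 3.9, 4.0, 4.1, 4.4, 4.6.
n = 18.
r = 1 + (31/100)·(18 − 1) = 1 + 5.27 = 6.27.
Rank 6 is 2.9 and rank 7 is 3.0.
Interpolate: 2.9 + 0.27·(3.0 − 2.9) = 2.9 + 0.27·0.1 = 2.927.

2.93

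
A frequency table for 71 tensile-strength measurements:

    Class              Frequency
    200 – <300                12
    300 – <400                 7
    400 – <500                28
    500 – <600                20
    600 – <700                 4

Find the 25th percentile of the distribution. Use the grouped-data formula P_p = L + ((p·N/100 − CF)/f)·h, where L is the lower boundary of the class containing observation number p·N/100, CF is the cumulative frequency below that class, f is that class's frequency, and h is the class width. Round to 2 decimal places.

N = 71; target position k = 25/100 · 71 = 17.75.
Cumulative frequencies: 12, 19, 47, 67, 71.
Observation 17.75 falls in the class 300 – <400.
L = 300, CF = 12, f = 7, h = 100.
P25 = 300 + ((17.75 − 12)/7)·100 = 300 + 82.1429 = 382.143.

382.14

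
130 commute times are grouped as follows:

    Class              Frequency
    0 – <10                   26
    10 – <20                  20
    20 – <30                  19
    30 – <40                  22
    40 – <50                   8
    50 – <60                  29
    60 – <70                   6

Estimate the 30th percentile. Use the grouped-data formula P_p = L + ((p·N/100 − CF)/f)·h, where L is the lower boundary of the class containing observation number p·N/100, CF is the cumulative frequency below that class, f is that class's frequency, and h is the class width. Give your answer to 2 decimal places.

N = 130; target position k = 30/100 · 130 = 39.
Cumulative frequencies: 26, 46, 65, 87, 95, 124, 130.
Observation 39 falls in the class 10 – <20.
L = 10, CF = 26, f = 20, h = 10.
P30 = 10 + ((39 − 26)/20)·10 = 10 + 6.5 = 16.5.

16.50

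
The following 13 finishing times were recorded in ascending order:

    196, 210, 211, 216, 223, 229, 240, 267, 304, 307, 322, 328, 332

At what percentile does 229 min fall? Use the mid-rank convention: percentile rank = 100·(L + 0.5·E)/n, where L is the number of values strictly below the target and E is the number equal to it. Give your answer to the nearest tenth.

Count below 229: L = 5; count equal: E = 1; n = 13.
Percentile rank = 100·(5 + 0.5·1)/13 = 100·5.5/13 = 42.31.

42.3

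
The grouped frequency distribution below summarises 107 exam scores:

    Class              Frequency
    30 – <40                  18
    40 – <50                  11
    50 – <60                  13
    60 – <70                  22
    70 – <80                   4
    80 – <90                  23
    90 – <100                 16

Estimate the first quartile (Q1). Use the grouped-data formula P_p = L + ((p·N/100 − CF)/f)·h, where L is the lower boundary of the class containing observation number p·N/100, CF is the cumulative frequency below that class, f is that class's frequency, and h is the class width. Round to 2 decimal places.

N = 107; target position k = 25/100 · 107 = 26.75.
Cumulative frequencies: 18, 29, 42, 64, 68, 91, 107.
Observation 26.75 falls in the class 40 – <50.
L = 40, CF = 18, f = 11, h = 10.
P25 = 40 + ((26.75 − 18)/11)·10 = 40 + 7.95455 = 47.9545.

47.95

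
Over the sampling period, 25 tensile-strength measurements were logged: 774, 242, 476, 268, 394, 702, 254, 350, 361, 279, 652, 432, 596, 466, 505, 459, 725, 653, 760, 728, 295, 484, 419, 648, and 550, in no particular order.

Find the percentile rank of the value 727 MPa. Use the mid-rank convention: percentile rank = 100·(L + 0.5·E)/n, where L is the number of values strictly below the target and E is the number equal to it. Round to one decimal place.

Sorted: 242, 254, 268, 279, 295, 350, 361, 394, 419, 432, 459, 466, 476, 484, 505, 550, 596, 648, 652, 653, 702, 725, 728, 760, 774.
Count below 727: L = 22; count equal: E = 0; n = 25.
Percentile rank = 100·(22 + 0.5·0)/25 = 100·22/25 = 88.

88.0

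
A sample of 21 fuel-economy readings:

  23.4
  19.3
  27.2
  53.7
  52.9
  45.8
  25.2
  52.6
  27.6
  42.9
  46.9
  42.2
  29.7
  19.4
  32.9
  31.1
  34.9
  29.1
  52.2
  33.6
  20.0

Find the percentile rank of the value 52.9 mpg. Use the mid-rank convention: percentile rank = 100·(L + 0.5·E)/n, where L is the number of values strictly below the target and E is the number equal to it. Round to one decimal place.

Sorted: 19.3, 19.4, 20.0, 23.4, 25.2, 27.2, 27.6, 29.1, 29.7, 31.1, 32.9, 33.6, 34.9, 42.2, 42.9, 45.8, 46.9, 52.2, 52.6, 52.9, 53.7.
Count below 52.9: L = 19; count equal: E = 1; n = 21.
Percentile rank = 100·(19 + 0.5·1)/21 = 100·19.5/21 = 92.86.

92.9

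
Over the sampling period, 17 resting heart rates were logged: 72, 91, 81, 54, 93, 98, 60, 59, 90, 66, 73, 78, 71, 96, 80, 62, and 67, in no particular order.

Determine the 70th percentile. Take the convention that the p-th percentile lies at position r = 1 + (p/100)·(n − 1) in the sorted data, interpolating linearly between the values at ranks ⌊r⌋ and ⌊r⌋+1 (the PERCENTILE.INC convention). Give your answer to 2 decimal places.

Sorted: 54, 59, 60, 62, 66, 67, 71, 72, 73, 78, 80, 81, 90, 91, 93, 96, 98.
n = 17.
r = 1 + (70/100)·(17 − 1) = 1 + 11.2 = 12.2.
Rank 12 is 81 and rank 13 is 90.
Interpolate: 81 + 0.2·(90 − 81) = 81 + 0.2·9 = 82.8.

82.80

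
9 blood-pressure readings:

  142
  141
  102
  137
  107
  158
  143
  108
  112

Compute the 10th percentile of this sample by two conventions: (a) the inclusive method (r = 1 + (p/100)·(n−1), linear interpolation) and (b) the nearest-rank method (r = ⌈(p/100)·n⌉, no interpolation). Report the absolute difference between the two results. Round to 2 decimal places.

4.00

Sorted: 102, 107, 108, 112, 137, 141, 142, 143, 158.
n = 9.
(a) r = 1.8; between ranks 1 (102) and 2 (107): 106.
(b) the nearest-rank method: rank 1 → 102.
|106 − 102| = 4.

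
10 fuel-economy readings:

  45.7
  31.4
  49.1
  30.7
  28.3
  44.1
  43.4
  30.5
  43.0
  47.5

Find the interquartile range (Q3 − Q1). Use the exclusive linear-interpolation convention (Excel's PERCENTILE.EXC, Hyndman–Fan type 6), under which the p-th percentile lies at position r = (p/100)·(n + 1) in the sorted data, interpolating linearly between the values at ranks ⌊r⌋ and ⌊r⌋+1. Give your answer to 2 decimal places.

Sorted: 28.3, 30.5, 30.7, 31.4, 43.0, 43.4, 44.1, 45.7, 47.5, 49.1.
n = 10.
P25: r = 2.75; ranks 2–3 are 30.5, 30.7; interpolating gives 30.65.
P75: r = 8.25; ranks 8–9 are 45.7, 47.5; interpolating gives 46.15.
Difference: 46.15 − 30.65 = 15.5.

15.50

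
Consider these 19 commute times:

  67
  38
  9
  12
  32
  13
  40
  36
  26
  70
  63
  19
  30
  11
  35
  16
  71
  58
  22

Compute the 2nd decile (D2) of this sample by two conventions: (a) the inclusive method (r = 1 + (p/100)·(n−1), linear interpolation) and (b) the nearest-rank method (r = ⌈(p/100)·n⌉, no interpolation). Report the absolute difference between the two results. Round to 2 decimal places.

1.80

Sorted: 9, 11, 12, 13, 16, 19, 22, 26, 30, 32, 35, 36, 38, 40, 58, 63, 67, 70, 71.
n = 19.
(a) r = 4.6; between ranks 4 (13) and 5 (16): 14.8.
(b) the nearest-rank method: rank 4 → 13.
|14.8 − 13| = 1.8.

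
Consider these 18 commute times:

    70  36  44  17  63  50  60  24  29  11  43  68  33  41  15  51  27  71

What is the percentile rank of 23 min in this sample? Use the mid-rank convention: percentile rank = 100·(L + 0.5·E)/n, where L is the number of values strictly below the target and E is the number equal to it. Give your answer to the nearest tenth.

16.7

Sorted: 11, 15, 17, 24, 27, 29, 33, 36, 41, 43, 44, 50, 51, 60, 63, 68, 70, 71.
Count below 23: L = 3; count equal: E = 0; n = 18.
Percentile rank = 100·(3 + 0.5·0)/18 = 100·3/18 = 16.67.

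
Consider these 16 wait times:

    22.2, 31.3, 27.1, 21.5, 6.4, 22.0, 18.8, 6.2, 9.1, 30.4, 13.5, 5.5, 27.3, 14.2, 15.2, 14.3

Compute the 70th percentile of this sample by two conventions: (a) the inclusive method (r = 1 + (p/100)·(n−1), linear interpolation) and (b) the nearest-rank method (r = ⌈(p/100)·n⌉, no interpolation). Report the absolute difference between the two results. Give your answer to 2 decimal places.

Sorted: 5.5, 6.2, 6.4, 9.1, 13.5, 14.2, 14.3, 15.2, 18.8, 21.5, 22.0, 22.2, 27.1, 27.3, 30.4, 31.3.
n = 16.
(a) r = 11.5; between ranks 11 (22.0) and 12 (22.2): 22.1.
(b) the nearest-rank method: rank 12 → 22.2.
|22.1 − 22.2| = 0.1.

0.10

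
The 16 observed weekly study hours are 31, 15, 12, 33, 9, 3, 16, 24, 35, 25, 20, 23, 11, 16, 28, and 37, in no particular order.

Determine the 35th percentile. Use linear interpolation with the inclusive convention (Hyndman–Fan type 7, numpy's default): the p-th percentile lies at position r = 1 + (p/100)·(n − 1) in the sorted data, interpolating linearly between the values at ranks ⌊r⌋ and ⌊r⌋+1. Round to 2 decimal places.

Sorted: 3, 9, 11, 12, 15, 16, 16, 20, 23, 24, 25, 28, 31, 33, 35, 37.
n = 16.
r = 1 + (35/100)·(16 − 1) = 1 + 5.25 = 6.25.
Rank 6 is 16 and rank 7 is 16.
Interpolate: 16 + 0.25·(16 − 16) = 16 + 0.25·0 = 16.

16.00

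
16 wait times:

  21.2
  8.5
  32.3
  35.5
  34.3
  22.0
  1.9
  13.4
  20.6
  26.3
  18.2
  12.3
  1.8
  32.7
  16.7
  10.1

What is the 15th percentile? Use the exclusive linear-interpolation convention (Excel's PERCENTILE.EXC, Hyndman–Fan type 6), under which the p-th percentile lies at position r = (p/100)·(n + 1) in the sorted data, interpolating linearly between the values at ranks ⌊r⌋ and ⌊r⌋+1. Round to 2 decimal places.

Sorted: 1.8, 1.9, 8.5, 10.1, 12.3, 13.4, 16.7, 18.2, 20.6, 21.2, 22.0, 26.3, 32.3, 32.7, 34.3, 35.5.
n = 16.
r = (15/100)·(16 + 1) = 2.55.
Rank 2 is 1.9 and rank 3 is 8.5.
Interpolate: 1.9 + 0.55·(8.5 − 1.9) = 1.9 + 0.55·6.6 = 5.53.

5.53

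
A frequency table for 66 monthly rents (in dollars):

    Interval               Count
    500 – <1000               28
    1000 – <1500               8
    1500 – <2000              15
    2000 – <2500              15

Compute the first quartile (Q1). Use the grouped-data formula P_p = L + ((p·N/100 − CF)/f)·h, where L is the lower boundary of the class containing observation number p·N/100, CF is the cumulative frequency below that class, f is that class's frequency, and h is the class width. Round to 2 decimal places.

794.64

N = 66; target position k = 25/100 · 66 = 16.5.
Cumulative frequencies: 28, 36, 51, 66.
Observation 16.5 falls in the class 500 – <1000.
L = 500, CF = 0, f = 28, h = 500.
P25 = 500 + ((16.5 − 0)/28)·500 = 500 + 294.643 = 794.643.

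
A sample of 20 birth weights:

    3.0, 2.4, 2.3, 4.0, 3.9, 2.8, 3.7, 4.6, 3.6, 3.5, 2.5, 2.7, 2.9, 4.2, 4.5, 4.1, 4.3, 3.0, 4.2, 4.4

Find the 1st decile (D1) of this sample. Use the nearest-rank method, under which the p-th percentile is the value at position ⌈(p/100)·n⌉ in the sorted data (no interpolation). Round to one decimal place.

2.4

Sorted: 2.3, 2.4, 2.5, 2.7, 2.8, 2.9, 3.0, 3.0, 3.5, 3.6, 3.7, 3.9, 4.0, 4.1, 4.2, 4.2, 4.3, 4.4, 4.5, 4.6.
n = 20.
Position = ⌈10/100 · 20⌉ = ⌈2⌉ = 2.
The value at rank 2 is 2.4.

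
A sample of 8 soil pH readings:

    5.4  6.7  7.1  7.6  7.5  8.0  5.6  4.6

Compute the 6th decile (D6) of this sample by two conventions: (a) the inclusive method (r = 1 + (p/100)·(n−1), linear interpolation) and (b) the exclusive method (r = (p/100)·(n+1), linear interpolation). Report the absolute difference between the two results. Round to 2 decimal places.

Sorted: 4.6, 5.4, 5.6, 6.7, 7.1, 7.5, 7.6, 8.0.
n = 8.
(a) r = 5.2; between ranks 5 (7.1) and 6 (7.5): 7.18.
(b) r = 5.4; between ranks 5 (7.1) and 6 (7.5): 7.26.
|7.18 − 7.26| = 0.08.

0.08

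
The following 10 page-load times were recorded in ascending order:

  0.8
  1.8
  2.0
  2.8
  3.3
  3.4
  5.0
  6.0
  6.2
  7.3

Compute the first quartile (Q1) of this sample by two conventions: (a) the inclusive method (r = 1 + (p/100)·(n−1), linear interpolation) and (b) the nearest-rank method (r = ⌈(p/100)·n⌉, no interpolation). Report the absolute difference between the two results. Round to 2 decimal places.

0.20

n = 10.
(a) r = 3.25; between ranks 3 (2.0) and 4 (2.8): 2.2.
(b) the nearest-rank method: rank 3 → 2.
|2.2 − 2| = 0.2.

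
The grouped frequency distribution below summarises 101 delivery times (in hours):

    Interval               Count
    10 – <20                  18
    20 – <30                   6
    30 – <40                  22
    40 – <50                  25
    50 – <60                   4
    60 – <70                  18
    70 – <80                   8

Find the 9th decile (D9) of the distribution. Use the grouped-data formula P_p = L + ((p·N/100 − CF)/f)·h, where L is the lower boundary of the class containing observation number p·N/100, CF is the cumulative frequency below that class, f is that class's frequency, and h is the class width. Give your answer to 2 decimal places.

68.83

N = 101; target position k = 90/100 · 101 = 90.9.
Cumulative frequencies: 18, 24, 46, 71, 75, 93, 101.
Observation 90.9 falls in the class 60 – <70.
L = 60, CF = 75, f = 18, h = 10.
P90 = 60 + ((90.9 − 75)/18)·10 = 60 + 8.83333 = 68.8333.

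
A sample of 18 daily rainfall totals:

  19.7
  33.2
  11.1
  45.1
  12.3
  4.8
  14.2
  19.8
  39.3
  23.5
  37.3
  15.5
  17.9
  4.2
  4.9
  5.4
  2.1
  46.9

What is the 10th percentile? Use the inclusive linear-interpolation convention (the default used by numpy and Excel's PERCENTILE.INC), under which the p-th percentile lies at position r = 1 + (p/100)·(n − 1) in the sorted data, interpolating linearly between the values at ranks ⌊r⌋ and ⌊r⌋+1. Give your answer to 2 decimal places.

Sorted: 2.1, 4.2, 4.8, 4.9, 5.4, 11.1, 12.3, 14.2, 15.5, 17.9, 19.7, 19.8, 23.5, 33.2, 37.3, 39.3, 45.1, 46.9.
n = 18.
r = 1 + (10/100)·(18 − 1) = 1 + 1.7 = 2.7.
Rank 2 is 4.2 and rank 3 is 4.8.
Interpolate: 4.2 + 0.7·(4.8 − 4.2) = 4.2 + 0.7·0.6 = 4.62.

4.62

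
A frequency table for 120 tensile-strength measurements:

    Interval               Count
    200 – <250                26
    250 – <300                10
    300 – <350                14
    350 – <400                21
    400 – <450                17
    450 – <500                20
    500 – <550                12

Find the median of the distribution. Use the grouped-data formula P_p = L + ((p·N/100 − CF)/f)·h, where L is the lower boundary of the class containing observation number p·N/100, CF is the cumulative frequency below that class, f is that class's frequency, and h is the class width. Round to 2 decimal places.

N = 120; target position k = 50/100 · 120 = 60.
Cumulative frequencies: 26, 36, 50, 71, 88, 108, 120.
Observation 60 falls in the class 350 – <400.
L = 350, CF = 50, f = 21, h = 50.
P50 = 350 + ((60 − 50)/21)·50 = 350 + 23.8095 = 373.81.

373.81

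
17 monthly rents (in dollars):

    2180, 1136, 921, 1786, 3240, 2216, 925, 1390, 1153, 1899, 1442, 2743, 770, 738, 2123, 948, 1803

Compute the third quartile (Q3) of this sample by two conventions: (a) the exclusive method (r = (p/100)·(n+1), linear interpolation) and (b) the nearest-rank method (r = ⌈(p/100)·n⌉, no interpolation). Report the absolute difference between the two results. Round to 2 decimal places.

Sorted: 738, 770, 921, 925, 948, 1136, 1153, 1390, 1442, 1786, 1803, 1899, 2123, 2180, 2216, 2743, 3240.
n = 17.
(a) r = 13.5; between ranks 13 (2123) and 14 (2180): 2151.5.
(b) the nearest-rank method: rank 13 → 2123.
|2151.5 − 2123| = 28.5.

28.50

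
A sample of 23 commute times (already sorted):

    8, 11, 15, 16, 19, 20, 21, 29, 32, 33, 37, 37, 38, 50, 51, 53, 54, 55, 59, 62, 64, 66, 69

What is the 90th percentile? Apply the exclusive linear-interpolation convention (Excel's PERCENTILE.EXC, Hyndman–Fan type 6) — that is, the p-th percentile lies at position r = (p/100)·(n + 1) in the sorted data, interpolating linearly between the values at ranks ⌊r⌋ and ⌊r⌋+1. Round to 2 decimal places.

n = 23.
r = (90/100)·(23 + 1) = 21.6.
Rank 21 is 64 and rank 22 is 66.
Interpolate: 64 + 0.6·(66 − 64) = 64 + 0.6·2 = 65.2.

65.20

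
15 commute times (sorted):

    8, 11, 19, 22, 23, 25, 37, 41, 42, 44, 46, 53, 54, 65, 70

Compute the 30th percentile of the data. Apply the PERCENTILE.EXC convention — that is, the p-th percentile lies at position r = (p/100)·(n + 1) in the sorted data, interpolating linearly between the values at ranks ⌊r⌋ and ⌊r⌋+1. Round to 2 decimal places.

n = 15.
r = (30/100)·(15 + 1) = 4.8.
Rank 4 is 22 and rank 5 is 23.
Interpolate: 22 + 0.8·(23 − 22) = 22 + 0.8·1 = 22.8.

22.80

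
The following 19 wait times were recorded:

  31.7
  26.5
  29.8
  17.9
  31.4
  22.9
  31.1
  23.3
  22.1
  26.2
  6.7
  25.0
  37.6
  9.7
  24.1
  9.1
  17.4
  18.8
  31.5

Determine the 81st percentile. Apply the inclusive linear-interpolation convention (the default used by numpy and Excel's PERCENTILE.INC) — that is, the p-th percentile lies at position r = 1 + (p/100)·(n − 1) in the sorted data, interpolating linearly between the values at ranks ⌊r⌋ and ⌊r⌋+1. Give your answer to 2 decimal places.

31.27

Sorted: 6.7, 9.1, 9.7, 17.4, 17.9, 18.8, 22.1, 22.9, 23.3, 24.1, 25.0, 26.2, 26.5, 29.8, 31.1, 31.4, 31.5, 31.7, 37.6.
n = 19.
r = 1 + (81/100)·(19 − 1) = 1 + 14.58 = 15.58.
Rank 15 is 31.1 and rank 16 is 31.4.
Interpolate: 31.1 + 0.58·(31.4 − 31.1) = 31.1 + 0.58·0.3 = 31.274.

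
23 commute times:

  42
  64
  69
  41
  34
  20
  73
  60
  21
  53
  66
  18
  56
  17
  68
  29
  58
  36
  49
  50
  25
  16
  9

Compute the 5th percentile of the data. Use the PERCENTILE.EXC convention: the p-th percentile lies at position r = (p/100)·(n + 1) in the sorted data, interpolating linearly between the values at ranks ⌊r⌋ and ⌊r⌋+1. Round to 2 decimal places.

10.40

Sorted: 9, 16, 17, 18, 20, 21, 25, 29, 34, 36, 41, 42, 49, 50, 53, 56, 58, 60, 64, 66, 68, 69, 73.
n = 23.
r = (5/100)·(23 + 1) = 1.2.
Rank 1 is 9 and rank 2 is 16.
Interpolate: 9 + 0.2·(16 − 9) = 9 + 0.2·7 = 10.4.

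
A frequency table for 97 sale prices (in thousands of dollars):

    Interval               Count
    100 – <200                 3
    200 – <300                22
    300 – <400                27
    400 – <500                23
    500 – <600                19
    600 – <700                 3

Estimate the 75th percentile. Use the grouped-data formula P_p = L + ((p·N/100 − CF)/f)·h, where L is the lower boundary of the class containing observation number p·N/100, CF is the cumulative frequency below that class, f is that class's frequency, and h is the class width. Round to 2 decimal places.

490.22

N = 97; target position k = 75/100 · 97 = 72.75.
Cumulative frequencies: 3, 25, 52, 75, 94, 97.
Observation 72.75 falls in the class 400 – <500.
L = 400, CF = 52, f = 23, h = 100.
P75 = 400 + ((72.75 − 52)/23)·100 = 400 + 90.2174 = 490.217.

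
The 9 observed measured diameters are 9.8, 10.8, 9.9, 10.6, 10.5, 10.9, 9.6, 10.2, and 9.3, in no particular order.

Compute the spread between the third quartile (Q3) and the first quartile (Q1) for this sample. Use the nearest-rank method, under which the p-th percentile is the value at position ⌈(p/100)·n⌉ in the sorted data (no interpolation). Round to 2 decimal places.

Sorted: 9.3, 9.6, 9.8, 9.9, 10.2, 10.5, 10.6, 10.8, 10.9.
n = 9.
P25: rank ⌈25/100·9⌉ = 3 → 9.8.
P75: rank ⌈75/100·9⌉ = 7 → 10.6.
Difference: 10.6 − 9.8 = 0.8.

0.80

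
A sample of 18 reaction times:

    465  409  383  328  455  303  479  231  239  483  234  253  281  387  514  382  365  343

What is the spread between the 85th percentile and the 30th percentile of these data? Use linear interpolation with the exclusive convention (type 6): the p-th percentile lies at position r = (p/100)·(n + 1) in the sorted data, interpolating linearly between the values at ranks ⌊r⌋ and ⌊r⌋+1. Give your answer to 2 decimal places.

Sorted: 231, 234, 239, 253, 281, 303, 328, 343, 365, 382, 383, 387, 409, 455, 465, 479, 483, 514.
n = 18.
P30: r = 5.7; ranks 5–6 are 281, 303; interpolating gives 296.4.
P85: r = 16.15; ranks 16–17 are 479, 483; interpolating gives 479.6.
Difference: 479.6 − 296.4 = 183.2.

183.20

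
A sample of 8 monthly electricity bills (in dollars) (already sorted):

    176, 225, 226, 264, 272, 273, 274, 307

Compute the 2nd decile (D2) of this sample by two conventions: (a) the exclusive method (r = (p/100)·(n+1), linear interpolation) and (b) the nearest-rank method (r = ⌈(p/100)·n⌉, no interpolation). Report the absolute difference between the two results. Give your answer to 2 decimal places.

n = 8.
(a) r = 1.8; between ranks 1 (176) and 2 (225): 215.2.
(b) the nearest-rank method: rank 2 → 225.
|215.2 − 225| = 9.8.

9.80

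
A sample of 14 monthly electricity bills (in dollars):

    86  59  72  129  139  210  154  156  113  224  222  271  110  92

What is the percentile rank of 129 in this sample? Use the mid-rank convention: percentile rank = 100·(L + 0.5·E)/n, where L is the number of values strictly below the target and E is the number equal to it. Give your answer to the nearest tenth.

Sorted: 59, 72, 86, 92, 110, 113, 129, 139, 154, 156, 210, 222, 224, 271.
Count below 129: L = 6; count equal: E = 1; n = 14.
Percentile rank = 100·(6 + 0.5·1)/14 = 100·6.5/14 = 46.43.

46.4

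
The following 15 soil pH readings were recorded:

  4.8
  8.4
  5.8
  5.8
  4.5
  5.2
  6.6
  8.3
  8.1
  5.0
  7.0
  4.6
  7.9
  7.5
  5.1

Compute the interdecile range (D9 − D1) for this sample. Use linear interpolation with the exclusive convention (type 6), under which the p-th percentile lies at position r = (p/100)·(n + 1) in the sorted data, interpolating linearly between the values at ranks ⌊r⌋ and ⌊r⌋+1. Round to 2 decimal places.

3.78

Sorted: 4.5, 4.6, 4.8, 5.0, 5.1, 5.2, 5.8, 5.8, 6.6, 7.0, 7.5, 7.9, 8.1, 8.3, 8.4.
n = 15.
P10: r = 1.6; ranks 1–2 are 4.5, 4.6; interpolating gives 4.56.
P90: r = 14.4; ranks 14–15 are 8.3, 8.4; interpolating gives 8.34.
Difference: 8.34 − 4.56 = 3.78.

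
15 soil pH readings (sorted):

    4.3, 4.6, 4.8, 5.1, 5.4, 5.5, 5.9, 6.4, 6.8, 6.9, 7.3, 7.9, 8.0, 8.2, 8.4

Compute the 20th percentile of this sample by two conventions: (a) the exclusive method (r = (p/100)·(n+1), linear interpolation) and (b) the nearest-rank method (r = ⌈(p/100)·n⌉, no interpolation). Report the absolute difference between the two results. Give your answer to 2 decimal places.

n = 15.
(a) r = 3.2; between ranks 3 (4.8) and 4 (5.1): 4.86.
(b) the nearest-rank method: rank 3 → 4.8.
|4.86 − 4.8| = 0.06.

0.06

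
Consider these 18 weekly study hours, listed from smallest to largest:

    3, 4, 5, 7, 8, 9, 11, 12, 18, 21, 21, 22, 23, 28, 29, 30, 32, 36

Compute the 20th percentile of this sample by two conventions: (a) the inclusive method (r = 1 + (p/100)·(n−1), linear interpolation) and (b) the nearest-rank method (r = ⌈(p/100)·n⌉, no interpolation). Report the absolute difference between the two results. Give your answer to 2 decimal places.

0.40

n = 18.
(a) r = 4.4; between ranks 4 (7) and 5 (8): 7.4.
(b) the nearest-rank method: rank 4 → 7.
|7.4 − 7| = 0.4.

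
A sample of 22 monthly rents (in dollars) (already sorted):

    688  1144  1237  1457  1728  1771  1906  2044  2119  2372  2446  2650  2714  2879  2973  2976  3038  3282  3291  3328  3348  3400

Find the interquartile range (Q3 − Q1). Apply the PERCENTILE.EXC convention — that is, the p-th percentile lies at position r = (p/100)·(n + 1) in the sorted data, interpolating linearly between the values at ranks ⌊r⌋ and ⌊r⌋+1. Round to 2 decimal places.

1338.75

n = 22.
P25: r = 5.75; ranks 5–6 are 1728, 1771; interpolating gives 1760.25.
P75: r = 17.25; ranks 17–18 are 3038, 3282; interpolating gives 3099.
Difference: 3099 − 1760.25 = 1338.75.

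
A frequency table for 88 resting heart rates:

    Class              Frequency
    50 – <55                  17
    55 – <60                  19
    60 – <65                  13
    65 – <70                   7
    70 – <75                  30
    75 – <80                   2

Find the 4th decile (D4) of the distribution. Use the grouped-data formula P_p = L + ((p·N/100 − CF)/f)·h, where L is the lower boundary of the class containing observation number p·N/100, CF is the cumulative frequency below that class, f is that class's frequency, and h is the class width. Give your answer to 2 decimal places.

59.79

N = 88; target position k = 40/100 · 88 = 35.2.
Cumulative frequencies: 17, 36, 49, 56, 86, 88.
Observation 35.2 falls in the class 55 – <60.
L = 55, CF = 17, f = 19, h = 5.
P40 = 55 + ((35.2 − 17)/19)·5 = 55 + 4.78947 = 59.7895.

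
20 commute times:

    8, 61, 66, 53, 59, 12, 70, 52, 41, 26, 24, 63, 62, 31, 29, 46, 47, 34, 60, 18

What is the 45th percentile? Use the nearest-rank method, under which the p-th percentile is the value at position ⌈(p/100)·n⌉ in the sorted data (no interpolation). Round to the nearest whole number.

Sorted: 8, 12, 18, 24, 26, 29, 31, 34, 41, 46, 47, 52, 53, 59, 60, 61, 62, 63, 66, 70.
n = 20.
Position = ⌈45/100 · 20⌉ = ⌈9⌉ = 9.
The value at rank 9 is 41.

41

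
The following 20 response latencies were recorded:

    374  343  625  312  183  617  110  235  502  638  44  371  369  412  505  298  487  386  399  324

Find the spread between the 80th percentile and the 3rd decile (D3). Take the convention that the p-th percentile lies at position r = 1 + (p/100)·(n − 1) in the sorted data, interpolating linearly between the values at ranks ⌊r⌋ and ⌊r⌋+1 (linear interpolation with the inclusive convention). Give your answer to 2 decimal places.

Sorted: 44, 110, 183, 235, 298, 312, 324, 343, 369, 371, 374, 386, 399, 412, 487, 502, 505, 617, 625, 638.
n = 20.
P30: r = 6.7; ranks 6–7 are 312, 324; interpolating gives 320.4.
P80: r = 16.2; ranks 16–17 are 502, 505; interpolating gives 502.6.
Difference: 502.6 − 320.4 = 182.2.

182.20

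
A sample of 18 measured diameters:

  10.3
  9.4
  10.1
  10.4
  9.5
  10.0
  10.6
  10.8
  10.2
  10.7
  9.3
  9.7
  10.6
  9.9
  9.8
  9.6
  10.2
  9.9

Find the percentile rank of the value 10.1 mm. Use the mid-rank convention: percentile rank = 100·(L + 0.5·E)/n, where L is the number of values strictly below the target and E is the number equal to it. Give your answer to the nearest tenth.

Sorted: 9.3, 9.4, 9.5, 9.6, 9.7, 9.8, 9.9, 9.9, 10.0, 10.1, 10.2, 10.2, 10.3, 10.4, 10.6, 10.6, 10.7, 10.8.
Count below 10.1: L = 9; count equal: E = 1; n = 18.
Percentile rank = 100·(9 + 0.5·1)/18 = 100·9.5/18 = 52.78.

52.8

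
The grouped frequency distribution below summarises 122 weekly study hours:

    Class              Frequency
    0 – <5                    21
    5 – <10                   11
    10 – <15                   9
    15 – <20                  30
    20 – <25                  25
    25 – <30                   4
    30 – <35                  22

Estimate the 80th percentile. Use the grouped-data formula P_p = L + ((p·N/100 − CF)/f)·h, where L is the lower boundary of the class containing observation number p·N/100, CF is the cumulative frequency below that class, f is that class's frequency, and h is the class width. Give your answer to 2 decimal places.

27.00

N = 122; target position k = 80/100 · 122 = 97.6.
Cumulative frequencies: 21, 32, 41, 71, 96, 100, 122.
Observation 97.6 falls in the class 25 – <30.
L = 25, CF = 96, f = 4, h = 5.
P80 = 25 + ((97.6 − 96)/4)·5 = 25 + 2 = 27.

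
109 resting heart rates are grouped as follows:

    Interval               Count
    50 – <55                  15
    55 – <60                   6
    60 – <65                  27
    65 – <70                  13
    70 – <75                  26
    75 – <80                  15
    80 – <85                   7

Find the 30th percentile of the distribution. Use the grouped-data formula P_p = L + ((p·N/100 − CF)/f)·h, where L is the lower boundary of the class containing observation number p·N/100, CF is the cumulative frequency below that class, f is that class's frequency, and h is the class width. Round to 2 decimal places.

N = 109; target position k = 30/100 · 109 = 32.7.
Cumulative frequencies: 15, 21, 48, 61, 87, 102, 109.
Observation 32.7 falls in the class 60 – <65.
L = 60, CF = 21, f = 27, h = 5.
P30 = 60 + ((32.7 − 21)/27)·5 = 60 + 2.16667 = 62.1667.

62.17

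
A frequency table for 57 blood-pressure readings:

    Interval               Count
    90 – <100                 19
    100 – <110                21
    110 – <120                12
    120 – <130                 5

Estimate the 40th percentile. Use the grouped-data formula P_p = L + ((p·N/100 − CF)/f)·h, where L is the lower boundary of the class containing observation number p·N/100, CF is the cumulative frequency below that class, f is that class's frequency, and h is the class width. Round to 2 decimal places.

101.81

N = 57; target position k = 40/100 · 57 = 22.8.
Cumulative frequencies: 19, 40, 52, 57.
Observation 22.8 falls in the class 100 – <110.
L = 100, CF = 19, f = 21, h = 10.
P40 = 100 + ((22.8 − 19)/21)·10 = 100 + 1.80952 = 101.81.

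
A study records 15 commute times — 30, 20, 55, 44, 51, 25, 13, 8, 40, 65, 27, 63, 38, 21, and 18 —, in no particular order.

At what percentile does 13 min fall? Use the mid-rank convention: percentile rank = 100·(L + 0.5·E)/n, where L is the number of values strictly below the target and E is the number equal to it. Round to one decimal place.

10.0

Sorted: 8, 13, 18, 20, 21, 25, 27, 30, 38, 40, 44, 51, 55, 63, 65.
Count below 13: L = 1; count equal: E = 1; n = 15.
Percentile rank = 100·(1 + 0.5·1)/15 = 100·1.5/15 = 10.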